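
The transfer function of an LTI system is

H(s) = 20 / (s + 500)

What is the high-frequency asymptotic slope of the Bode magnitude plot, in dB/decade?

-20 dB/decade

Each pole contributes −20 dB/decade at high frequency; each zero contributes +20 dB/decade.
Net: 0 zero(s) − 1 pole(s) → -20 dB/decade.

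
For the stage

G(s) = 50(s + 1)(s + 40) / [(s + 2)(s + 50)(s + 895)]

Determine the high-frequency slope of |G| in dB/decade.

Each pole contributes −20 dB/decade at high frequency; each zero contributes +20 dB/decade.
Net: 2 zero(s) − 3 pole(s) → -20 dB/decade.

-20 dB/decade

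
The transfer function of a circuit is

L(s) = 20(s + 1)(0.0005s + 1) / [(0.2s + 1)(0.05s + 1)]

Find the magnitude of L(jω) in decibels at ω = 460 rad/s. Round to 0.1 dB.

At ω = 460 rad/s:
zero (1 + j460·1) = 1 + j460 → |·| ≈ 460, ∠ ≈ 89.88°
zero (1 + j460·0.0005) = 1 + j0.23 → |·| ≈ 1.0261, ∠ ≈ 12.95°
pole (1 + j460·0.2) = 1 + j92 → |·| ≈ 92.005, ∠ ≈ 89.38°
pole (1 + j460·0.05) = 1 + j23 → |·| ≈ 23.022, ∠ ≈ 87.51°
|L| = 20 · 460 · 1.0261 / (92.005 · 23.022) ≈ 4.4568
Gain = 20 log₁₀(4.4568) ≈ 12.98 dB

13.0 dB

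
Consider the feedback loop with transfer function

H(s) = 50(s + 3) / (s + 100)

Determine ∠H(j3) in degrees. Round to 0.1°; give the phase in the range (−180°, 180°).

43.3°

At s = jω = j3:
zero (s+3): 3 + j3 → |·| = √(3²+3²) = √18 ≈ 4.2426, ∠ = arctan(3/3) ≈ 45.00°
pole (s+100): 100 + j3 → |·| = √(100²+3²) = √10009 ≈ 100.04, ∠ = arctan(3/100) ≈ 1.72°
∠H = 45.00° − 1.72° = 43.28°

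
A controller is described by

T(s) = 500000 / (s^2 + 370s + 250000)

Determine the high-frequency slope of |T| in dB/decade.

Each pole contributes −20 dB/decade at high frequency; each zero contributes +20 dB/decade.
Net: 0 zero(s) − 2 pole(s) → -40 dB/decade.

-40 dB/decade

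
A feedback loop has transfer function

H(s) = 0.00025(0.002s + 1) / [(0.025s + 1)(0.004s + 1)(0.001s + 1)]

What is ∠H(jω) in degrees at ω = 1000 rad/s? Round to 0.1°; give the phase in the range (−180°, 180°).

At ω = 1000 rad/s:
zero (1 + j1000·0.002) = 1 + j2 → |·| ≈ 2.2361, ∠ ≈ 63.43°
pole (1 + j1000·0.025) = 1 + j25 → |·| ≈ 25.02, ∠ ≈ 87.71°
pole (1 + j1000·0.004) = 1 + j4 → |·| ≈ 4.1231, ∠ ≈ 75.96°
pole (1 + j1000·0.001) = 1 + j1 → |·| ≈ 1.4142, ∠ ≈ 45.00°
∠H = (63.43°) − (87.71° + 75.96° + 45.00°) = -145.24°

-145.2°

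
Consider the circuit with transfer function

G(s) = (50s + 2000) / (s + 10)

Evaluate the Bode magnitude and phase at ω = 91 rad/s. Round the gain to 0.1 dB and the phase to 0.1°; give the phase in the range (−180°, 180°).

34.7 dB, -17.5°

Substitute s = j91:
Numerator: 50(j91) + 2000 = 2000 + j4550
Denominator: (j91) + 10 = 10 + j91
|N| = √(2000² + 4550²) ≈ 4970.2, ∠N ≈ 66.27°
|D| = √(10² + 91²) ≈ 91.548, ∠D ≈ 83.73°
|G| = 4970.2 / 91.548 ≈ 54.291
Gain = 20 log₁₀(54.291) ≈ 34.69 dB
∠G = 66.27° − 83.73° = -17.46°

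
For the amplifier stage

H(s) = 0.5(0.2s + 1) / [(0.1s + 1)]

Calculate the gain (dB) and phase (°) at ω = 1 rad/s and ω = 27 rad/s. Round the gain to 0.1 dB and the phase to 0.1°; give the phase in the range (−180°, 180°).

ω = 1: -5.9 dB, 5.6°; ω = 27: -0.4 dB, 9.8°

At ω = 1 rad/s:
zero (1 + j1·0.2) = 1 + j0.2 → |·| ≈ 1.0198, ∠ ≈ 11.31°
pole (1 + j1·0.1) = 1 + j0.1 → |·| ≈ 1.005, ∠ ≈ 5.71°
|H| = 0.5 · 1.0198 / (1.005) ≈ 0.50736
Gain = 20 log₁₀(0.50736) ≈ -5.89 dB
∠H = (11.31°) − (5.71°) = 5.60°

At ω = 27 rad/s:
zero (1 + j27·0.2) = 1 + j5.4 → |·| ≈ 5.4918, ∠ ≈ 79.51°
pole (1 + j27·0.1) = 1 + j2.7 → |·| ≈ 2.8792, ∠ ≈ 69.68°
|H| = 0.5 · 5.4918 / (2.8792) ≈ 0.9537
Gain = 20 log₁₀(0.9537) ≈ -0.41 dB
∠H = (79.51°) − (69.68°) = 9.83°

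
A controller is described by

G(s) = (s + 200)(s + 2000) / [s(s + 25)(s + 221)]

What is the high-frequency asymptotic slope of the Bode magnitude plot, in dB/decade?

Each pole contributes −20 dB/decade at high frequency; each zero contributes +20 dB/decade.
Net: 2 zero(s) − 3 pole(s) → -20 dB/decade.

-20 dB/decade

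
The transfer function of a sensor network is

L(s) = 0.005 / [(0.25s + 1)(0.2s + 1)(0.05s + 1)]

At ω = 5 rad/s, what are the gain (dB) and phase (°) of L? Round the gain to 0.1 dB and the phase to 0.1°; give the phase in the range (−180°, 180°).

At ω = 5 rad/s:
pole (1 + j5·0.25) = 1 + j1.25 → |·| ≈ 1.6008, ∠ ≈ 51.34°
pole (1 + j5·0.2) = 1 + j1 → |·| ≈ 1.4142, ∠ ≈ 45.00°
pole (1 + j5·0.05) = 1 + j0.25 → |·| ≈ 1.0308, ∠ ≈ 14.04°
|L| = 0.005 · 1 / (1.6008 · 1.4142 · 1.0308) ≈ 0.0021426
Gain = 20 log₁₀(0.0021426) ≈ -53.38 dB
∠L = (0°) − (51.34° + 45.00° + 14.04°) = -110.38°

-53.4 dB, -110.4°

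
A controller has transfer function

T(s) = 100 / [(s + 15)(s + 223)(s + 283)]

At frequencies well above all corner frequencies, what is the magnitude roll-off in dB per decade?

Each pole contributes −20 dB/decade at high frequency; each zero contributes +20 dB/decade.
Net: 0 zero(s) − 3 pole(s) → -60 dB/decade.

-60 dB/decade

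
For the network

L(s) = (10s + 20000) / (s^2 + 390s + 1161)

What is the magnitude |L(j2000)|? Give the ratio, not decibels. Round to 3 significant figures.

Substitute s = j2000:
Numerator: 10(j2000) + 20000 = 20000 + j20000
Denominator: (j2000)^2 + 390(j2000) + 1161 = -3998839 + j780000
|N| = √(20000² + 20000²) ≈ 28284, ∠N ≈ 45.00°
|D| = √(3998839² + 780000²) ≈ 4.0742e+06, ∠D ≈ 168.96°
|L| = 28284 / 4.0742e+06 ≈ 0.0069422

0.00694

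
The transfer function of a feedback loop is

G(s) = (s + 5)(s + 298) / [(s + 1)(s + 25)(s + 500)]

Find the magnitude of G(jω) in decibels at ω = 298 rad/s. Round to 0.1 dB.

At s = jω = j298:
zero (s+5): 5 + j298 → |·| = √(5²+298²) = √88829 ≈ 298.04, ∠ = arctan(298/5) ≈ 89.04°
zero (s+298): 298 + j298 → |·| = √(298²+298²) = √177608 ≈ 421.44, ∠ = arctan(298/298) ≈ 45.00°
pole (s+1): 1 + j298 → |·| = √(1²+298²) = √88805 ≈ 298, ∠ = arctan(298/1) ≈ 89.81°
pole (s+25): 25 + j298 → |·| = √(25²+298²) = √89429 ≈ 299.05, ∠ = arctan(298/25) ≈ 85.20°
pole (s+500): 500 + j298 → |·| = √(500²+298²) = √338804 ≈ 582.07, ∠ = arctan(298/500) ≈ 30.79°
|G| = 1 · 1.2561e+05 / 5.1872e+07 ≈ 0.0024215
Gain = 20 log₁₀(0.0024215) ≈ -52.32 dB

-52.3 dB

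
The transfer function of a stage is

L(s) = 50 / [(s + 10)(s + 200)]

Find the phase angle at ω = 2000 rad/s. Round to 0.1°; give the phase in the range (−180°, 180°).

At s = jω = j2000:
pole (s+10): 10 + j2000 → |·| = √(10²+2000²) = √4000100 ≈ 2000, ∠ = arctan(2000/10) ≈ 89.71°
pole (s+200): 200 + j2000 → |·| = √(200²+2000²) = √4040000 ≈ 2010, ∠ = arctan(2000/200) ≈ 84.29°
∠L = 0.00° − 174.00° = -174.00°

-174.0°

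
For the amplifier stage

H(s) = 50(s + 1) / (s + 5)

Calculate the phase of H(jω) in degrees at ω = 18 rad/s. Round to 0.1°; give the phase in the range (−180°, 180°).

At s = jω = j18:
zero (s+1): 1 + j18 → |·| = √(1²+18²) = √325 ≈ 18.028, ∠ = arctan(18/1) ≈ 86.82°
pole (s+5): 5 + j18 → |·| = √(5²+18²) = √349 ≈ 18.682, ∠ = arctan(18/5) ≈ 74.48°
∠H = 86.82° − 74.48° = 12.34°

12.3°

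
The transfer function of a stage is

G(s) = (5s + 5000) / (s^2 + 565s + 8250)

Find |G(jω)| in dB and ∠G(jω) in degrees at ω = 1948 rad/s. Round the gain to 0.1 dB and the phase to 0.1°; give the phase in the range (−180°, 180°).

Substitute s = j1948:
Numerator: 5(j1948) + 5000 = 5000 + j9740
Denominator: (j1948)^2 + 565(j1948) + 8250 = -3786454 + j1100620
|N| = √(5000² + 9740²) ≈ 10948, ∠N ≈ 62.83°
|D| = √(3786454² + 1100620²) ≈ 3.9432e+06, ∠D ≈ 163.79°
|G| = 10948 / 3.9432e+06 ≈ 0.0027764
Gain = 20 log₁₀(0.0027764) ≈ -51.13 dB
∠G = 62.83° − 163.79° = -100.96°

-51.1 dB, -101.0°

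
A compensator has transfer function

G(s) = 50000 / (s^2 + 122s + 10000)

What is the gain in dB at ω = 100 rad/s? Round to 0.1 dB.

At s = jω = j100:
quadratic: (j100)² + 122·j100 + 10000 = 0 + j12200 → |·| ≈ 12200, ∠ ≈ 90.00°
|G| = 50000 / 12200 ≈ 4.0984
Gain = 20 log₁₀(4.0984) ≈ 12.25 dB

12.3 dB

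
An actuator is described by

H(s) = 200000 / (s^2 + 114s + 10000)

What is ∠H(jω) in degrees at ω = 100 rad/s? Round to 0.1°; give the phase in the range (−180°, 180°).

At s = jω = j100:
quadratic: (j100)² + 114·j100 + 10000 = 0 + j11400 → |·| ≈ 11400, ∠ ≈ 90.00°
∠H = 0.00° − 90.00° = -90.00°

-90.0°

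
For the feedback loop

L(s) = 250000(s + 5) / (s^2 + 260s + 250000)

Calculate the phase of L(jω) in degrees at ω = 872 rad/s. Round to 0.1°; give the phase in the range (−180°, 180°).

At s = jω = j872:
zero (s+5): 5 + j872 → |·| = √(5²+872²) = √760409 ≈ 872.01, ∠ = arctan(872/5) ≈ 89.67°
quadratic: (j872)² + 260·j872 + 250000 = -510384 + j226720 → |·| ≈ 5.5847e+05, ∠ ≈ 156.05°
∠L = 89.67° − 156.05° = -66.38°

-66.4°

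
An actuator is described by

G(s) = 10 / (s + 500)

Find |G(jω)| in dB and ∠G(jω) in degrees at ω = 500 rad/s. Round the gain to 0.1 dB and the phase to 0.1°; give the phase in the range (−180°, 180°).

Substitute s = j500:
Numerator: 10 = 10 + j0
Denominator: (j500) + 500 = 500 + j500
|N| = √(10² + 0²) ≈ 10, ∠N ≈ 0.00°
|D| = √(500² + 500²) ≈ 707.11, ∠D ≈ 45.00°
|G| = 10 / 707.11 ≈ 0.014142
Gain = 20 log₁₀(0.014142) ≈ -36.99 dB
∠G = 0.00° − 45.00° = -45.00°

-37.0 dB, -45.0°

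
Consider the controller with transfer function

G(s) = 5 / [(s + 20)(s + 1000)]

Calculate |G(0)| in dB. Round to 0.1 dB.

G(0) = 5 / (20·1000) = 0.00025
20 log₁₀(0.00025) ≈ -72.04 dB

-72.0 dB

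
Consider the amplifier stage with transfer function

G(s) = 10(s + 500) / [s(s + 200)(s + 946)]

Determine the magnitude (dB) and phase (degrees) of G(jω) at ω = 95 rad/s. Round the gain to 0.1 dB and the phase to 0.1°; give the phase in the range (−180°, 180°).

At s = jω = j95:
zero (s+500): 500 + j95 → |·| = √(500²+95²) = √259025 ≈ 508.94, ∠ = arctan(95/500) ≈ 10.76°
pole (s+200): 200 + j95 → |·| = √(200²+95²) = √49025 ≈ 221.42, ∠ = arctan(95/200) ≈ 25.41°
pole (s+946): 946 + j95 → |·| = √(946²+95²) = √903941 ≈ 950.76, ∠ = arctan(95/946) ≈ 5.73°
pole at origin: |s| = 95, ∠ = 90.00° (in denominator)
|G| = 10 · 508.94 / 1.9999e+07 ≈ 0.00025448
Gain = 20 log₁₀(0.00025448) ≈ -71.89 dB
∠G = 10.76° − 121.14° = -110.38°

-71.9 dB, -110.4°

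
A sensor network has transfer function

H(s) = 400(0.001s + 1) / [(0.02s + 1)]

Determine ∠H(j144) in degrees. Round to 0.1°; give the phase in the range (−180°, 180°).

At ω = 144 rad/s:
zero (1 + j144·0.001) = 1 + j0.144 → |·| ≈ 1.0103, ∠ ≈ 8.19°
pole (1 + j144·0.02) = 1 + j2.88 → |·| ≈ 3.0487, ∠ ≈ 70.85°
∠H = (8.19°) − (70.85°) = -62.66°

-62.7°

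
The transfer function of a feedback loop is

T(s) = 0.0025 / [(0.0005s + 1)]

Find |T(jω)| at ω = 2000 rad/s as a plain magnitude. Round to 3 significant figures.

0.00177

At ω = 2000 rad/s:
pole (1 + j2000·0.0005) = 1 + j1 → |·| ≈ 1.4142, ∠ ≈ 45.00°
|T| = 0.0025 · 1 / (1.4142) ≈ 0.0017678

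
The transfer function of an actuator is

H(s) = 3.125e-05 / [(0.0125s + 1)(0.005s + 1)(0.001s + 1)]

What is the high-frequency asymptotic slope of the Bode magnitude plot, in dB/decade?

Each pole contributes −20 dB/decade at high frequency; each zero contributes +20 dB/decade.
Net: 0 zero(s) − 3 pole(s) → -60 dB/decade.

-60 dB/decade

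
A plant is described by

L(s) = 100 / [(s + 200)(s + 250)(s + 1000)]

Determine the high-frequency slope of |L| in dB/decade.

Each pole contributes −20 dB/decade at high frequency; each zero contributes +20 dB/decade.
Net: 0 zero(s) − 3 pole(s) → -60 dB/decade.

-60 dB/decade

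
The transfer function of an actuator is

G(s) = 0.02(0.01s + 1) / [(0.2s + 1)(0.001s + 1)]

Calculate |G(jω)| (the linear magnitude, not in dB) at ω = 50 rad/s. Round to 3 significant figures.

At ω = 50 rad/s:
zero (1 + j50·0.01) = 1 + j0.5 → |·| ≈ 1.118, ∠ ≈ 26.57°
pole (1 + j50·0.2) = 1 + j10 → |·| ≈ 10.05, ∠ ≈ 84.29°
pole (1 + j50·0.001) = 1 + j0.05 → |·| ≈ 1.0012, ∠ ≈ 2.86°
|G| = 0.02 · 1.118 / (10.05 · 1.0012) ≈ 0.0022222

0.00222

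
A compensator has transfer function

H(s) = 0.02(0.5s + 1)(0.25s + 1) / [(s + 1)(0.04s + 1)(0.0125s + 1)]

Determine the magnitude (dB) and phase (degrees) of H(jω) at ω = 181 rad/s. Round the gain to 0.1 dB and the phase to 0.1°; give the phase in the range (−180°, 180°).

At ω = 181 rad/s:
zero (1 + j181·0.5) = 1 + j90.5 → |·| ≈ 90.506, ∠ ≈ 89.37°
zero (1 + j181·0.25) = 1 + j45.25 → |·| ≈ 45.261, ∠ ≈ 88.73°
pole (1 + j181·1) = 1 + j181 → |·| ≈ 181, ∠ ≈ 89.68°
pole (1 + j181·0.04) = 1 + j7.24 → |·| ≈ 7.3087, ∠ ≈ 82.14°
pole (1 + j181·0.0125) = 1 + j2.2625 → |·| ≈ 2.4736, ∠ ≈ 66.16°
|H| = 0.02 · 90.506 · 45.261 / (181 · 7.3087 · 2.4736) ≈ 0.025037
Gain = 20 log₁₀(0.025037) ≈ -32.03 dB
∠H = (89.37° + 88.73°) − (89.68° + 82.14° + 66.16°) = -59.88°

-32.0 dB, -59.9°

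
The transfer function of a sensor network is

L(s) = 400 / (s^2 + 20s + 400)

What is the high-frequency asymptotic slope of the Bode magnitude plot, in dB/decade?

Each pole contributes −20 dB/decade at high frequency; each zero contributes +20 dB/decade.
Net: 0 zero(s) − 2 pole(s) → -40 dB/decade.

-40 dB/decade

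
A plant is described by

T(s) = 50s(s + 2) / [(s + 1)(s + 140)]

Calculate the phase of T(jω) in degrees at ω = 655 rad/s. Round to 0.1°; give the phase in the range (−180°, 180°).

12.0°

At s = jω = j655:
zero (s+2): 2 + j655 → |·| = √(2²+655²) = √429029 ≈ 655, ∠ = arctan(655/2) ≈ 89.83°
zero at origin: s = j655 → |·| = 655, ∠ = 90.00°
pole (s+1): 1 + j655 → |·| = √(1²+655²) = √429026 ≈ 655, ∠ = arctan(655/1) ≈ 89.91°
pole (s+140): 140 + j655 → |·| = √(140²+655²) = √448625 ≈ 669.79, ∠ = arctan(655/140) ≈ 77.94°
∠T = 179.83° − 167.85° = 11.98°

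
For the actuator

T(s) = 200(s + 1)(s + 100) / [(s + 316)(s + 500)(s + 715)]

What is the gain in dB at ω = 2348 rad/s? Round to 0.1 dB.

At s = jω = j2348:
zero (s+1): 1 + j2348 → |·| = √(1²+2348²) = √5513105 ≈ 2348, ∠ = arctan(2348/1) ≈ 89.98°
zero (s+100): 100 + j2348 → |·| = √(100²+2348²) = √5523104 ≈ 2350.1, ∠ = arctan(2348/100) ≈ 87.56°
pole (s+316): 316 + j2348 → |·| = √(316²+2348²) = √5612960 ≈ 2369.2, ∠ = arctan(2348/316) ≈ 82.34°
pole (s+500): 500 + j2348 → |·| = √(500²+2348²) = √5763104 ≈ 2400.6, ∠ = arctan(2348/500) ≈ 77.98°
pole (s+715): 715 + j2348 → |·| = √(715²+2348²) = √6024329 ≈ 2454.5, ∠ = arctan(2348/715) ≈ 73.06°
|T| = 200 · 5.518e+06 / 1.396e+10 ≈ 0.079054
Gain = 20 log₁₀(0.079054) ≈ -22.04 dB

-22.0 dB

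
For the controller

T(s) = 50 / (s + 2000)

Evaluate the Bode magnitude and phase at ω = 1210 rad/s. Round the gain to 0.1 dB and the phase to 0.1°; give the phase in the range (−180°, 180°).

At s = jω = j1210:
pole (s+2000): 2000 + j1210 → |·| = √(2000²+1210²) = √5464100 ≈ 2337.5, ∠ = arctan(1210/2000) ≈ 31.17°
|T| = 50 / 2337.5 ≈ 0.02139
Gain = 20 log₁₀(0.02139) ≈ -33.40 dB
∠T = 0.00° − 31.17° = -31.17°

-33.4 dB, -31.2°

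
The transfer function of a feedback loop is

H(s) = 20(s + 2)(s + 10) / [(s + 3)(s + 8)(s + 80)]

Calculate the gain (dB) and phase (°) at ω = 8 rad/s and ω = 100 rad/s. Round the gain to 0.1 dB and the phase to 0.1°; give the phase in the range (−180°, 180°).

ω = 8: -11.3 dB, -5.5°; ω = 100: -16.1 dB, -51.9°

At s = jω = j8:
zero (s+2): 2 + j8 → |·| = √(2²+8²) = √68 ≈ 8.2462, ∠ = arctan(8/2) ≈ 75.96°
zero (s+10): 10 + j8 → |·| = √(10²+8²) = √164 ≈ 12.806, ∠ = arctan(8/10) ≈ 38.66°
pole (s+3): 3 + j8 → |·| = √(3²+8²) = √73 ≈ 8.544, ∠ = arctan(8/3) ≈ 69.44°
pole (s+8): 8 + j8 → |·| = √(8²+8²) = √128 ≈ 11.314, ∠ = arctan(8/8) ≈ 45.00°
pole (s+80): 80 + j8 → |·| = √(80²+8²) = √6464 ≈ 80.399, ∠ = arctan(8/80) ≈ 5.71°
|H| = 20 · 105.6 / 7771.9 ≈ 0.27175
Gain = 20 log₁₀(0.27175) ≈ -11.32 dB
∠H = 114.62° − 120.15° = -5.53°

At s = jω = j100:
zero (s+2): 2 + j100 → |·| = √(2²+100²) = √10004 ≈ 100.02, ∠ = arctan(100/2) ≈ 88.85°
zero (s+10): 10 + j100 → |·| = √(10²+100²) = √10100 ≈ 100.5, ∠ = arctan(100/10) ≈ 84.29°
pole (s+3): 3 + j100 → |·| = √(3²+100²) = √10009 ≈ 100.04, ∠ = arctan(100/3) ≈ 88.28°
pole (s+8): 8 + j100 → |·| = √(8²+100²) = √10064 ≈ 100.32, ∠ = arctan(100/8) ≈ 85.43°
pole (s+80): 80 + j100 → |·| = √(80²+100²) = √16400 ≈ 128.06, ∠ = arctan(100/80) ≈ 51.34°
|H| = 20 · 10052 / 1.2852e+06 ≈ 0.15643
Gain = 20 log₁₀(0.15643) ≈ -16.11 dB
∠H = 173.14° − 225.05° = -51.91°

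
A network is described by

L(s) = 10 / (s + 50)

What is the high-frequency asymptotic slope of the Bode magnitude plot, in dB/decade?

Each pole contributes −20 dB/decade at high frequency; each zero contributes +20 dB/decade.
Net: 0 zero(s) − 1 pole(s) → -20 dB/decade.

-20 dB/decade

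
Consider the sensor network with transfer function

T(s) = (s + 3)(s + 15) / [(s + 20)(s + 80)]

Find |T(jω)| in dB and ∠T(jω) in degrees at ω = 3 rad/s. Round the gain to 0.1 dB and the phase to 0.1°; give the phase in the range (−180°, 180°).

At s = jω = j3:
zero (s+3): 3 + j3 → |·| = √(3²+3²) = √18 ≈ 4.2426, ∠ = arctan(3/3) ≈ 45.00°
zero (s+15): 15 + j3 → |·| = √(15²+3²) = √234 ≈ 15.297, ∠ = arctan(3/15) ≈ 11.31°
pole (s+20): 20 + j3 → |·| = √(20²+3²) = √409 ≈ 20.224, ∠ = arctan(3/20) ≈ 8.53°
pole (s+80): 80 + j3 → |·| = √(80²+3²) = √6409 ≈ 80.056, ∠ = arctan(3/80) ≈ 2.15°
|T| = 1 · 64.899 / 1619.1 ≈ 0.040083
Gain = 20 log₁₀(0.040083) ≈ -27.94 dB
∠T = 56.31° − 10.68° = 45.63°

-27.9 dB, 45.6°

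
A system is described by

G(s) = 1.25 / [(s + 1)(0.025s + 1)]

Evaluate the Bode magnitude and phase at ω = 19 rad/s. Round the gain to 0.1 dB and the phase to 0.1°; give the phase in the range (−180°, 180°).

-24.5 dB, -112.4°

At ω = 19 rad/s:
pole (1 + j19·1) = 1 + j19 → |·| ≈ 19.026, ∠ ≈ 86.99°
pole (1 + j19·0.025) = 1 + j0.475 → |·| ≈ 1.1071, ∠ ≈ 25.41°
|G| = 1.25 · 1 / (19.026 · 1.1071) ≈ 0.059344
Gain = 20 log₁₀(0.059344) ≈ -24.53 dB
∠G = (0°) − (86.99° + 25.41°) = -112.40°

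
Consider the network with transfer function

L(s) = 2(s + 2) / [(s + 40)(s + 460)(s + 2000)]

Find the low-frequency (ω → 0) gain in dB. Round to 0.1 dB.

-139.3 dB

L(0) = 2·2 / (40·460·2000) ≈ 1.087e-07
20 log₁₀(1.087e-07) ≈ -139.28 dB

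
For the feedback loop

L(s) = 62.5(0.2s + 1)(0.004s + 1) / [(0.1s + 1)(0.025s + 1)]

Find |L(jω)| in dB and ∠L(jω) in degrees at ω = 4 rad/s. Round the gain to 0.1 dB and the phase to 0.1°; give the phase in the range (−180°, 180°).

37.4 dB, 12.1°

At ω = 4 rad/s:
zero (1 + j4·0.2) = 1 + j0.8 → |·| ≈ 1.2806, ∠ ≈ 38.66°
zero (1 + j4·0.004) = 1 + j0.016 → |·| ≈ 1.0001, ∠ ≈ 0.92°
pole (1 + j4·0.1) = 1 + j0.4 → |·| ≈ 1.077, ∠ ≈ 21.80°
pole (1 + j4·0.025) = 1 + j0.1 → |·| ≈ 1.005, ∠ ≈ 5.71°
|L| = 62.5 · 1.2806 · 1.0001 / (1.077 · 1.005) ≈ 73.953
Gain = 20 log₁₀(73.953) ≈ 37.38 dB
∠L = (38.66° + 0.92°) − (21.80° + 5.71°) = 12.07°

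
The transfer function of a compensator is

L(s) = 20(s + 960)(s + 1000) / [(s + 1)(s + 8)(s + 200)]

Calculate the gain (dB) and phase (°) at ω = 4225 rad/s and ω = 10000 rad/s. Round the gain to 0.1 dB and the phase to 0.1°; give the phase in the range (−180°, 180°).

At s = jω = j4225:
zero (s+960): 960 + j4225 → |·| = √(960²+4225²) = √18772225 ≈ 4332.7, ∠ = arctan(4225/960) ≈ 77.20°
zero (s+1000): 1000 + j4225 → |·| = √(1000²+4225²) = √18850625 ≈ 4341.7, ∠ = arctan(4225/1000) ≈ 76.68°
pole (s+1): 1 + j4225 → |·| = √(1²+4225²) = √17850626 ≈ 4225, ∠ = arctan(4225/1) ≈ 89.99°
pole (s+8): 8 + j4225 → |·| = √(8²+4225²) = √17850689 ≈ 4225, ∠ = arctan(4225/8) ≈ 89.89°
pole (s+200): 200 + j4225 → |·| = √(200²+4225²) = √17890625 ≈ 4229.7, ∠ = arctan(4225/200) ≈ 87.29°
|L| = 20 · 1.8811e+07 / 7.5503e+10 ≈ 0.0049828
Gain = 20 log₁₀(0.0049828) ≈ -46.05 dB
∠L = 153.88° − 267.17° = -113.29°

At s = jω = j10000:
zero (s+960): 960 + j10000 → |·| = √(960²+10000²) = √100921600 ≈ 10046, ∠ = arctan(10000/960) ≈ 84.52°
zero (s+1000): 1000 + j10000 → |·| = √(1000²+10000²) = √101000000 ≈ 10050, ∠ = arctan(10000/1000) ≈ 84.29°
pole (s+1): 1 + j10000 → |·| = √(1²+10000²) = √100000001 ≈ 10000, ∠ = arctan(10000/1) ≈ 89.99°
pole (s+8): 8 + j10000 → |·| = √(8²+10000²) = √100000064 ≈ 10000, ∠ = arctan(10000/8) ≈ 89.95°
pole (s+200): 200 + j10000 → |·| = √(200²+10000²) = √100040000 ≈ 10002, ∠ = arctan(10000/200) ≈ 88.85°
|L| = 20 · 1.0096e+08 / 1.0002e+12 ≈ 0.0020188
Gain = 20 log₁₀(0.0020188) ≈ -53.90 dB
∠L = 168.81° − 268.79° = -99.98°

ω = 4225: -46.1 dB, -113.3°; ω = 10000: -53.9 dB, -100.0°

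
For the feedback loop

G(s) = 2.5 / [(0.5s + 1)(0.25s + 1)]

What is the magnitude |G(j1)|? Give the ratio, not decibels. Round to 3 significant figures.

At ω = 1 rad/s:
pole (1 + j1·0.5) = 1 + j0.5 → |·| ≈ 1.118, ∠ ≈ 26.57°
pole (1 + j1·0.25) = 1 + j0.25 → |·| ≈ 1.0308, ∠ ≈ 14.04°
|G| = 2.5 · 1 / (1.118 · 1.0308) ≈ 2.1693

2.17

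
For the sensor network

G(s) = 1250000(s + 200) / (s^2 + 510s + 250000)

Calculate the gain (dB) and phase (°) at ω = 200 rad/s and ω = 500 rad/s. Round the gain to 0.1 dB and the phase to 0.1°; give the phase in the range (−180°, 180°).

ω = 200: 63.6 dB, 19.1°; ω = 500: 68.4 dB, -21.8°

At s = jω = j200:
zero (s+200): 200 + j200 → |·| = √(200²+200²) = √80000 ≈ 282.84, ∠ = arctan(200/200) ≈ 45.00°
quadratic: (j200)² + 510·j200 + 250000 = 210000 + j102000 → |·| ≈ 2.3346e+05, ∠ ≈ 25.91°
|G| = 1250000 · 282.84 / 2.3346e+05 ≈ 1514.4
Gain = 20 log₁₀(1514.4) ≈ 63.60 dB
∠G = 45.00° − 25.91° = 19.09°

At s = jω = j500:
zero (s+200): 200 + j500 → |·| = √(200²+500²) = √290000 ≈ 538.52, ∠ = arctan(500/200) ≈ 68.20°
quadratic: (j500)² + 510·j500 + 250000 = 0 + j255000 → |·| ≈ 2.55e+05, ∠ ≈ 90.00°
|G| = 1250000 · 538.52 / 2.55e+05 ≈ 2639.8
Gain = 20 log₁₀(2639.8) ≈ 68.43 dB
∠G = 68.20° − 90.00° = -21.80°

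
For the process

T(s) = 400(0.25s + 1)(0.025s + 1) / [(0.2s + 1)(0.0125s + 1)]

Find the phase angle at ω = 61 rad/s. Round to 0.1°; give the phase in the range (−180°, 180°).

20.4°

At ω = 61 rad/s:
zero (1 + j61·0.25) = 1 + j15.25 → |·| ≈ 15.283, ∠ ≈ 86.25°
zero (1 + j61·0.025) = 1 + j1.525 → |·| ≈ 1.8236, ∠ ≈ 56.75°
pole (1 + j61·0.2) = 1 + j12.2 → |·| ≈ 12.241, ∠ ≈ 85.31°
pole (1 + j61·0.0125) = 1 + j0.7625 → |·| ≈ 1.2575, ∠ ≈ 37.33°
∠T = (86.25° + 56.75°) − (85.31° + 37.33°) = 20.36°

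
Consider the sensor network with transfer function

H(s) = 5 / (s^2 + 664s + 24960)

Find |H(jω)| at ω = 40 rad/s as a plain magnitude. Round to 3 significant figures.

0.000141

Substitute s = j40:
Numerator: 5 = 5 + j0
Denominator: (j40)^2 + 664(j40) + 24960 = 23360 + j26560
|N| = √(5² + 0²) ≈ 5, ∠N ≈ 0.00°
|D| = √(23360² + 26560²) ≈ 35371, ∠D ≈ 48.67°
|H| = 5 / 35371 ≈ 0.00014136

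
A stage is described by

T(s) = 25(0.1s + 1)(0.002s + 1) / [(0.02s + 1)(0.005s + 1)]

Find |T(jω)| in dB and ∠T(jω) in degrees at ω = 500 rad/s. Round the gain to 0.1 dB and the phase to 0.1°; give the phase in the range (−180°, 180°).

At ω = 500 rad/s:
zero (1 + j500·0.1) = 1 + j50 → |·| ≈ 50.01, ∠ ≈ 88.85°
zero (1 + j500·0.002) = 1 + j1 → |·| ≈ 1.4142, ∠ ≈ 45.00°
pole (1 + j500·0.02) = 1 + j10 → |·| ≈ 10.05, ∠ ≈ 84.29°
pole (1 + j500·0.005) = 1 + j2.5 → |·| ≈ 2.6926, ∠ ≈ 68.20°
|T| = 25 · 50.01 · 1.4142 / (10.05 · 2.6926) ≈ 65.339
Gain = 20 log₁₀(65.339) ≈ 36.30 dB
∠T = (88.85° + 45.00°) − (84.29° + 68.20°) = -18.64°

36.3 dB, -18.6°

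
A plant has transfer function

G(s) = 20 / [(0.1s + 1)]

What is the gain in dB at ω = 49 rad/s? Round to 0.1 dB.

At ω = 49 rad/s:
pole (1 + j49·0.1) = 1 + j4.9 → |·| ≈ 5.001, ∠ ≈ 78.47°
|G| = 20 · 1 / (5.001) ≈ 3.9992
Gain = 20 log₁₀(3.9992) ≈ 12.04 dB

12.0 dB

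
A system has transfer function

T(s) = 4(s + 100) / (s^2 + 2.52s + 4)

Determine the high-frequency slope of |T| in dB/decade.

-20 dB/decade

Each pole contributes −20 dB/decade at high frequency; each zero contributes +20 dB/decade.
Net: 1 zero(s) − 2 pole(s) → -20 dB/decade.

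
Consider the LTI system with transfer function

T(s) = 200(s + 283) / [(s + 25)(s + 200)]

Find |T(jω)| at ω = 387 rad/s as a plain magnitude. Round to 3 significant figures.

At s = jω = j387:
zero (s+283): 283 + j387 → |·| = √(283²+387²) = √229858 ≈ 479.44, ∠ = arctan(387/283) ≈ 53.82°
pole (s+25): 25 + j387 → |·| = √(25²+387²) = √150394 ≈ 387.81, ∠ = arctan(387/25) ≈ 86.30°
pole (s+200): 200 + j387 → |·| = √(200²+387²) = √189769 ≈ 435.62, ∠ = arctan(387/200) ≈ 62.67°
|T| = 200 · 479.44 / 1.6894e+05 ≈ 0.56759

0.568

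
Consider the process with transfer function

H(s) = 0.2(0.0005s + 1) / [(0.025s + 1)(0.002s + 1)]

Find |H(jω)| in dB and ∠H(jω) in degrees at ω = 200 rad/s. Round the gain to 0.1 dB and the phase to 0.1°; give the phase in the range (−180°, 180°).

-28.7 dB, -94.8°

At ω = 200 rad/s:
zero (1 + j200·0.0005) = 1 + j0.1 → |·| ≈ 1.005, ∠ ≈ 5.71°
pole (1 + j200·0.025) = 1 + j5 → |·| ≈ 5.099, ∠ ≈ 78.69°
pole (1 + j200·0.002) = 1 + j0.4 → |·| ≈ 1.077, ∠ ≈ 21.80°
|H| = 0.2 · 1.005 / (5.099 · 1.077) ≈ 0.036601
Gain = 20 log₁₀(0.036601) ≈ -28.73 dB
∠H = (5.71°) − (78.69° + 21.80°) = -94.78°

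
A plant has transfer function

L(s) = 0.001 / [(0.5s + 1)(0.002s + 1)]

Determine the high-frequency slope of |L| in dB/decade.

-40 dB/decade

Each pole contributes −20 dB/decade at high frequency; each zero contributes +20 dB/decade.
Net: 0 zero(s) − 2 pole(s) → -40 dB/decade.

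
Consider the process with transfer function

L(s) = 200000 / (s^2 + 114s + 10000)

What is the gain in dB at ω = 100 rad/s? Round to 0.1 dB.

24.9 dB

At s = jω = j100:
quadratic: (j100)² + 114·j100 + 10000 = 0 + j11400 → |·| ≈ 11400, ∠ ≈ 90.00°
|L| = 200000 / 11400 ≈ 17.544
Gain = 20 log₁₀(17.544) ≈ 24.88 dB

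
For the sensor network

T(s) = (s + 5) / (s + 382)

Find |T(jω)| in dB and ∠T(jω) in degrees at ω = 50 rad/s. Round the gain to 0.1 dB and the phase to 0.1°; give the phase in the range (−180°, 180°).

Substitute s = j50:
Numerator: (j50) + 5 = 5 + j50
Denominator: (j50) + 382 = 382 + j50
|N| = √(5² + 50²) ≈ 50.249, ∠N ≈ 84.29°
|D| = √(382² + 50²) ≈ 385.26, ∠D ≈ 7.46°
|T| = 50.249 / 385.26 ≈ 0.13043
Gain = 20 log₁₀(0.13043) ≈ -17.69 dB
∠T = 84.29° − 7.46° = 76.83°

-17.7 dB, 76.8°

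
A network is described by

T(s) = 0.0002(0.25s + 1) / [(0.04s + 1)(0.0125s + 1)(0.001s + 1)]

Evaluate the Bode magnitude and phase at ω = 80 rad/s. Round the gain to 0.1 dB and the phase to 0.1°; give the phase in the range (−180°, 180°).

At ω = 80 rad/s:
zero (1 + j80·0.25) = 1 + j20 → |·| ≈ 20.025, ∠ ≈ 87.14°
pole (1 + j80·0.04) = 1 + j3.2 → |·| ≈ 3.3526, ∠ ≈ 72.65°
pole (1 + j80·0.0125) = 1 + j1 → |·| ≈ 1.4142, ∠ ≈ 45.00°
pole (1 + j80·0.001) = 1 + j0.08 → |·| ≈ 1.0032, ∠ ≈ 4.57°
|T| = 0.0002 · 20.025 / (3.3526 · 1.4142 · 1.0032) ≈ 0.00084202
Gain = 20 log₁₀(0.00084202) ≈ -61.49 dB
∠T = (87.14°) − (72.65° + 45.00° + 4.57°) = -35.08°

-61.5 dB, -35.1°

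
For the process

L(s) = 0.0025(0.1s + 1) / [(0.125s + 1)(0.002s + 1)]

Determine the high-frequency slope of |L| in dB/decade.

-20 dB/decade

Each pole contributes −20 dB/decade at high frequency; each zero contributes +20 dB/decade.
Net: 1 zero(s) − 2 pole(s) → -20 dB/decade.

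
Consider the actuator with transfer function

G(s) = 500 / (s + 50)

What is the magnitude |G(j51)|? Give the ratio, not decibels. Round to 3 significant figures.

Substitute s = j51:
Numerator: 500 = 500 + j0
Denominator: (j51) + 50 = 50 + j51
|N| = √(500² + 0²) ≈ 500, ∠N ≈ 0.00°
|D| = √(50² + 51²) ≈ 71.421, ∠D ≈ 45.57°
|G| = 500 / 71.421 ≈ 7.0007

7.00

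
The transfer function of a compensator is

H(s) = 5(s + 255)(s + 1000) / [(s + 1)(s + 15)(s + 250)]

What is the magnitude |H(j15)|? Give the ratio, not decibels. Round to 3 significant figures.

At s = jω = j15:
zero (s+255): 255 + j15 → |·| = √(255²+15²) = √65250 ≈ 255.44, ∠ = arctan(15/255) ≈ 3.37°
zero (s+1000): 1000 + j15 → |·| = √(1000²+15²) = √1000225 ≈ 1000.1, ∠ = arctan(15/1000) ≈ 0.86°
pole (s+1): 1 + j15 → |·| = √(1²+15²) = √226 ≈ 15.033, ∠ = arctan(15/1) ≈ 86.19°
pole (s+15): 15 + j15 → |·| = √(15²+15²) = √450 ≈ 21.213, ∠ = arctan(15/15) ≈ 45.00°
pole (s+250): 250 + j15 → |·| = √(250²+15²) = √62725 ≈ 250.45, ∠ = arctan(15/250) ≈ 3.43°
|H| = 5 · 2.5547e+05 / 79867 ≈ 15.993

16.0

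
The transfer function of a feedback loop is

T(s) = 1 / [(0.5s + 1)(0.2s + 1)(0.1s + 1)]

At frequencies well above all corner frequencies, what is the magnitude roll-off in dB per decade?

Each pole contributes −20 dB/decade at high frequency; each zero contributes +20 dB/decade.
Net: 0 zero(s) − 3 pole(s) → -60 dB/decade.

-60 dB/decade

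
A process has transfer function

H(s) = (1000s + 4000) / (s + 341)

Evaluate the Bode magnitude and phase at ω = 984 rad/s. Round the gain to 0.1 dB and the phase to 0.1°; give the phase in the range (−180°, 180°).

Substitute s = j984:
Numerator: 1000(j984) + 4000 = 4000 + j984000
Denominator: (j984) + 341 = 341 + j984
|N| = √(4000² + 984000²) ≈ 9.8401e+05, ∠N ≈ 89.77°
|D| = √(341² + 984²) ≈ 1041.4, ∠D ≈ 70.89°
|H| = 9.8401e+05 / 1041.4 ≈ 944.89
Gain = 20 log₁₀(944.89) ≈ 59.51 dB
∠H = 89.77° − 70.89° = 18.88°

59.5 dB, 18.9°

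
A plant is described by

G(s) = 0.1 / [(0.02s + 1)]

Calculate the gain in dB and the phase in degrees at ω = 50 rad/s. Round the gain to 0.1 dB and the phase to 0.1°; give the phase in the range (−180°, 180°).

At ω = 50 rad/s:
pole (1 + j50·0.02) = 1 + j1 → |·| ≈ 1.4142, ∠ ≈ 45.00°
|G| = 0.1 · 1 / (1.4142) ≈ 0.070711
Gain = 20 log₁₀(0.070711) ≈ -23.01 dB
∠G = (0°) − (45.00°) = -45.00°

-23.0 dB, -45.0°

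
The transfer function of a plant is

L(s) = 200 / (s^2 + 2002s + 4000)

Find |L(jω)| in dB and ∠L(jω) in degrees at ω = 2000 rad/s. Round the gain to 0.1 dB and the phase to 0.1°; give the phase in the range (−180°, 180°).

Substitute s = j2000:
Numerator: 200 = 200 + j0
Denominator: (j2000)^2 + 2002(j2000) + 4000 = -3996000 + j4004000
|N| = √(200² + 0²) ≈ 200, ∠N ≈ 0.00°
|D| = √(3996000² + 4004000²) ≈ 5.6569e+06, ∠D ≈ 134.94°
|L| = 200 / 5.6569e+06 ≈ 3.5355e-05
Gain = 20 log₁₀(3.5355e-05) ≈ -89.03 dB
∠L = 0.00° − 134.94° = -134.94°

-89.0 dB, -134.9°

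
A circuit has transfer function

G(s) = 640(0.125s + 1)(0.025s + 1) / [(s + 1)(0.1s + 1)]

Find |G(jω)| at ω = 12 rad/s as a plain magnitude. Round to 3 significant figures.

At ω = 12 rad/s:
zero (1 + j12·0.125) = 1 + j1.5 → |·| ≈ 1.8028, ∠ ≈ 56.31°
zero (1 + j12·0.025) = 1 + j0.3 → |·| ≈ 1.044, ∠ ≈ 16.70°
pole (1 + j12·1) = 1 + j12 → |·| ≈ 12.042, ∠ ≈ 85.24°
pole (1 + j12·0.1) = 1 + j1.2 → |·| ≈ 1.562, ∠ ≈ 50.19°
|G| = 640 · 1.8028 · 1.044 / (12.042 · 1.562) ≈ 64.04

64.0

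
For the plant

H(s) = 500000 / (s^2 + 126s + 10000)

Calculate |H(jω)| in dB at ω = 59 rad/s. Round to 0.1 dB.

34.1 dB

At s = jω = j59:
quadratic: (j59)² + 126·j59 + 10000 = 6519 + j7434 → |·| ≈ 9887.5, ∠ ≈ 48.75°
|H| = 500000 / 9887.5 ≈ 50.569
Gain = 20 log₁₀(50.569) ≈ 34.08 dB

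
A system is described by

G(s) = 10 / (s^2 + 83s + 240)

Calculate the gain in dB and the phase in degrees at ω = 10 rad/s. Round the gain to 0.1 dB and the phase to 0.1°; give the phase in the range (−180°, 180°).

Substitute s = j10:
Numerator: 10 = 10 + j0
Denominator: (j10)^2 + 83(j10) + 240 = 140 + j830
|N| = √(10² + 0²) ≈ 10, ∠N ≈ 0.00°
|D| = √(140² + 830²) ≈ 841.72, ∠D ≈ 80.43°
|G| = 10 / 841.72 ≈ 0.01188
Gain = 20 log₁₀(0.01188) ≈ -38.50 dB
∠G = 0.00° − 80.43° = -80.43°

-38.5 dB, -80.4°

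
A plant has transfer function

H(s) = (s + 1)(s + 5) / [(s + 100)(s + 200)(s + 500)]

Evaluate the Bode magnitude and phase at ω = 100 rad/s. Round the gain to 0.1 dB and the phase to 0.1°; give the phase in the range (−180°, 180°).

At s = jω = j100:
zero (s+1): 1 + j100 → |·| = √(1²+100²) = √10001 ≈ 100, ∠ = arctan(100/1) ≈ 89.43°
zero (s+5): 5 + j100 → |·| = √(5²+100²) = √10025 ≈ 100.12, ∠ = arctan(100/5) ≈ 87.14°
pole (s+100): 100 + j100 → |·| = √(100²+100²) = √20000 ≈ 141.42, ∠ = arctan(100/100) ≈ 45.00°
pole (s+200): 200 + j100 → |·| = √(200²+100²) = √50000 ≈ 223.61, ∠ = arctan(100/200) ≈ 26.57°
pole (s+500): 500 + j100 → |·| = √(500²+100²) = √260000 ≈ 509.9, ∠ = arctan(100/500) ≈ 11.31°
|H| = 1 · 10012 / 1.6125e+07 ≈ 0.0006209
Gain = 20 log₁₀(0.0006209) ≈ -64.14 dB
∠H = 176.57° − 82.88° = 93.69°

-64.1 dB, 93.7°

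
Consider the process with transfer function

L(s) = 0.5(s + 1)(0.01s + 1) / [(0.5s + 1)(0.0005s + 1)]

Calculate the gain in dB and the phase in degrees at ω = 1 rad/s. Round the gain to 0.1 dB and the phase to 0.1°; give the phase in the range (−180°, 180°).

At ω = 1 rad/s:
zero (1 + j1·1) = 1 + j1 → |·| ≈ 1.4142, ∠ ≈ 45.00°
zero (1 + j1·0.01) = 1 + j0.01 → |·| ≈ 1, ∠ ≈ 0.57°
pole (1 + j1·0.5) = 1 + j0.5 → |·| ≈ 1.118, ∠ ≈ 26.57°
pole (1 + j1·0.0005) = 1 + j0.0005 → |·| ≈ 1, ∠ ≈ 0.03°
|L| = 0.5 · 1.4142 · 1 / (1.118 · 1) ≈ 0.63247
Gain = 20 log₁₀(0.63247) ≈ -3.98 dB
∠L = (45.00° + 0.57°) − (26.57° + 0.03°) = 18.97°

-4.0 dB, 19.0°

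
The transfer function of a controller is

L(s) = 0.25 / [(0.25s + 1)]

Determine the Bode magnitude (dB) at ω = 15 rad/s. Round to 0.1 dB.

At ω = 15 rad/s:
pole (1 + j15·0.25) = 1 + j3.75 → |·| ≈ 3.881, ∠ ≈ 75.07°
|L| = 0.25 · 1 / (3.881) ≈ 0.064416
Gain = 20 log₁₀(0.064416) ≈ -23.82 dB

-23.8 dB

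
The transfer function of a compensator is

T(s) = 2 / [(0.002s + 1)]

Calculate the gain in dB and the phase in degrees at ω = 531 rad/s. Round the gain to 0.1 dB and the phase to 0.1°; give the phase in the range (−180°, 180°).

At ω = 531 rad/s:
pole (1 + j531·0.002) = 1 + j1.062 → |·| ≈ 1.4587, ∠ ≈ 46.72°
|T| = 2 · 1 / (1.4587) ≈ 1.3711
Gain = 20 log₁₀(1.3711) ≈ 2.74 dB
∠T = (0°) − (46.72°) = -46.72°

2.7 dB, -46.7°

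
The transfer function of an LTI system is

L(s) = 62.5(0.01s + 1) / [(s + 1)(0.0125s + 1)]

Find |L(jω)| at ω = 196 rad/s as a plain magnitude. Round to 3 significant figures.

At ω = 196 rad/s:
zero (1 + j196·0.01) = 1 + j1.96 → |·| ≈ 2.2004, ∠ ≈ 62.97°
pole (1 + j196·1) = 1 + j196 → |·| ≈ 196, ∠ ≈ 89.71°
pole (1 + j196·0.0125) = 1 + j2.45 → |·| ≈ 2.6462, ∠ ≈ 67.80°
|L| = 62.5 · 2.2004 / (196 · 2.6462) ≈ 0.26516

0.265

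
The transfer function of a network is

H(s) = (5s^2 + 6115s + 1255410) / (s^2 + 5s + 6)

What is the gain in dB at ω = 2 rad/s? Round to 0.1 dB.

101.8 dB

Substitute s = j2:
Numerator: 5(j2)^2 + 6115(j2) + 1255410 = 1255390 + j12230
Denominator: (j2)^2 + 5(j2) + 6 = 2 + j10
|N| = √(1255390² + 12230²) ≈ 1.2554e+06, ∠N ≈ 0.56°
|D| = √(2² + 10²) ≈ 10.198, ∠D ≈ 78.69°
|H| = 1.2554e+06 / 10.198 ≈ 1.231e+05
Gain = 20 log₁₀(1.231e+05) ≈ 101.81 dB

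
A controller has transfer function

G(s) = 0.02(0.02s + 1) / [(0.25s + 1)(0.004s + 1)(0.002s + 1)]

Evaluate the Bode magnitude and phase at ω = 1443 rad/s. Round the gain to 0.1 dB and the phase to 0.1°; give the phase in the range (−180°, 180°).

-81.0 dB, -152.9°

At ω = 1443 rad/s:
zero (1 + j1443·0.02) = 1 + j28.86 → |·| ≈ 28.877, ∠ ≈ 88.02°
pole (1 + j1443·0.25) = 1 + j360.75 → |·| ≈ 360.75, ∠ ≈ 89.84°
pole (1 + j1443·0.004) = 1 + j5.772 → |·| ≈ 5.858, ∠ ≈ 80.17°
pole (1 + j1443·0.002) = 1 + j2.886 → |·| ≈ 3.0543, ∠ ≈ 70.89°
|G| = 0.02 · 28.877 / (360.75 · 5.858 · 3.0543) ≈ 8.9478e-05
Gain = 20 log₁₀(8.9478e-05) ≈ -80.97 dB
∠G = (88.02°) − (89.84° + 80.17° + 70.89°) = -152.88°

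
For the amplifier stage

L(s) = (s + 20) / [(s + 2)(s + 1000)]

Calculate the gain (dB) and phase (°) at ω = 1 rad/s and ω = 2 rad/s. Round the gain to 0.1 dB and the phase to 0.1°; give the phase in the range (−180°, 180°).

ω = 1: -41.0 dB, -23.8°; ω = 2: -43.0 dB, -39.4°

At s = jω = j1:
zero (s+20): 20 + j1 → |·| = √(20²+1²) = √401 ≈ 20.025, ∠ = arctan(1/20) ≈ 2.86°
pole (s+2): 2 + j1 → |·| = √(2²+1²) = √5 ≈ 2.2361, ∠ = arctan(1/2) ≈ 26.57°
pole (s+1000): 1000 + j1 → |·| = √(1000²+1²) = √1000001 ≈ 1000, ∠ = arctan(1/1000) ≈ 0.06°
|L| = 1 · 20.025 / 2236.1 ≈ 0.0089553
Gain = 20 log₁₀(0.0089553) ≈ -40.96 dB
∠L = 2.86° − 26.63° = -23.77°

At s = jω = j2:
zero (s+20): 20 + j2 → |·| = √(20²+2²) = √404 ≈ 20.1, ∠ = arctan(2/20) ≈ 5.71°
pole (s+2): 2 + j2 → |·| = √(2²+2²) = √8 ≈ 2.8284, ∠ = arctan(2/2) ≈ 45.00°
pole (s+1000): 1000 + j2 → |·| = √(1000²+2²) = √1000004 ≈ 1000, ∠ = arctan(2/1000) ≈ 0.11°
|L| = 1 · 20.1 / 2828.4 ≈ 0.0071065
Gain = 20 log₁₀(0.0071065) ≈ -42.97 dB
∠L = 5.71° − 45.11° = -39.40°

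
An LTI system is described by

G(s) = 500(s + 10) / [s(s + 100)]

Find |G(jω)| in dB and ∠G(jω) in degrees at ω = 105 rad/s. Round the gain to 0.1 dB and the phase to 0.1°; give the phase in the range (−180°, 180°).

10.8 dB, -51.8°

At s = jω = j105:
zero (s+10): 10 + j105 → |·| = √(10²+105²) = √11125 ≈ 105.48, ∠ = arctan(105/10) ≈ 84.56°
pole (s+100): 100 + j105 → |·| = √(100²+105²) = √21025 ≈ 145, ∠ = arctan(105/100) ≈ 46.40°
pole at origin: |s| = 105, ∠ = 90.00° (in denominator)
|G| = 500 · 105.48 / 15225 ≈ 3.464
Gain = 20 log₁₀(3.464) ≈ 10.79 dB
∠G = 84.56° − 136.40° = -51.84°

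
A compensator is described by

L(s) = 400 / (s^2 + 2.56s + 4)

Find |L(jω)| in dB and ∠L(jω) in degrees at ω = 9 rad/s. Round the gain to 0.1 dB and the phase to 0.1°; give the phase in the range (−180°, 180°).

13.9 dB, -163.3°

At s = jω = j9:
quadratic: (j9)² + 2.56·j9 + 4 = -77 + j23.04 → |·| ≈ 80.373, ∠ ≈ 163.34°
|L| = 400 / 80.373 ≈ 4.9768
Gain = 20 log₁₀(4.9768) ≈ 13.94 dB
∠L = 0.00° − 163.34° = -163.34°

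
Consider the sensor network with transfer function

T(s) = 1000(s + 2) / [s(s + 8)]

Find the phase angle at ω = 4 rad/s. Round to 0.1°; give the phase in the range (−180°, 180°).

At s = jω = j4:
zero (s+2): 2 + j4 → |·| = √(2²+4²) = √20 ≈ 4.4721, ∠ = arctan(4/2) ≈ 63.43°
pole (s+8): 8 + j4 → |·| = √(8²+4²) = √80 ≈ 8.9443, ∠ = arctan(4/8) ≈ 26.57°
pole at origin: |s| = 4, ∠ = 90.00° (in denominator)
∠T = 63.43° − 116.57° = -53.14°

-53.1°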